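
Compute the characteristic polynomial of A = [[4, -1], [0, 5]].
xI - A = [[x - 4, 1], [0, x - 5]].

Expanding det(xI - A) along the first row:
det(xI - A) = + (x - 4)·det([[x - 5]]) - (1)·det([[0]]).

Evaluating gives χ_A(x) = x^2 - 9x + 20 = (x - 5)(x - 4).

χ_A(x) = (x - 5)(x - 4)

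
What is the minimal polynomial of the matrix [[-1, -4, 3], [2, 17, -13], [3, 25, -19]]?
The characteristic polynomial factors as (x + 1)^3. The minimal polynomial is ∏(x - λ)^{k_λ} where k_λ is the size of the largest Jordan block at λ.

For λ = -1: rank(A + I) = 2, and the largest Jordan block has size 3 (the smallest k with rank((A + I)^k) = rank((A + I)^(k+1))).

So m_A(x) = (x + 1)^3.

m_A(x) = (x + 1)^3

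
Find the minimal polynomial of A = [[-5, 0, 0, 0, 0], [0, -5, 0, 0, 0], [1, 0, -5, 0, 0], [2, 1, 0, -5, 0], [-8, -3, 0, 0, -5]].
m_A(x) = (x + 5)^2

The characteristic polynomial factors as (x + 5)^5. The minimal polynomial is ∏(x - λ)^{k_λ} where k_λ is the size of the largest Jordan block at λ.

For λ = -5: rank(A + 5I) = 2, and the largest Jordan block has size 2 (the smallest k with rank((A + 5I)^k) = rank((A + 5I)^(k+1))).

So m_A(x) = (x + 5)^2.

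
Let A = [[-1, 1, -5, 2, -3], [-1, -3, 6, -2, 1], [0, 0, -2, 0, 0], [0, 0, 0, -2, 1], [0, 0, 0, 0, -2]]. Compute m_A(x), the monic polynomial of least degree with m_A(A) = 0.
The characteristic polynomial factors as (x + 2)^5. The minimal polynomial is ∏(x - λ)^{k_λ} where k_λ is the size of the largest Jordan block at λ.

For λ = -2: rank(A + 2I) = 3, and the largest Jordan block has size 3 (the smallest k with rank((A + 2I)^k) = rank((A + 2I)^(k+1))).

So m_A(x) = (x + 2)^3.

m_A(x) = (x + 2)^3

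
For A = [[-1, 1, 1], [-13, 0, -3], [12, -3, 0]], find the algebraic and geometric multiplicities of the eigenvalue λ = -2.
The characteristic polynomial is (x - 3)(x + 2)^2, so the factor x + 2 appears with exponent 2: the algebraic multiplicity is 2.

rank(A + 2I) = 2, so the eigenspace has dimension 3 - 2 = 1: the geometric multiplicity is 1.

Since 1 < 2, A is not diagonalizable.

algebraic multiplicity 2, geometric multiplicity 1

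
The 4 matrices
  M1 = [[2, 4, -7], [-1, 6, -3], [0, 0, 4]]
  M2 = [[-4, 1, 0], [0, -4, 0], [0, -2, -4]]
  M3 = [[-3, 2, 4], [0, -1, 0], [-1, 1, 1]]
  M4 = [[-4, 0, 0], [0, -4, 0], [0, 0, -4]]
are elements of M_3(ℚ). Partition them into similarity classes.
Characteristic polynomials: χ_{M1} = (x - 4)^3, χ_{M2} = (x + 4)^3, χ_{M3} = (x + 1)^3, χ_{M4} = (x + 4)^3.

{M1}: invariant factors (x - 4)^3.

{M2}: invariant factors x + 4, (x + 4)^2.

{M3}: invariant factors x + 1, (x + 1)^2.

{M4}: invariant factors x + 4, x + 4, x + 4.

Matrices are similar if and only if their invariant-factor lists agree; the partition into similarity classes is {M1}, {M2}, {M3}, {M4}.

4 classes: {M1}, {M2}, {M3}, {M4}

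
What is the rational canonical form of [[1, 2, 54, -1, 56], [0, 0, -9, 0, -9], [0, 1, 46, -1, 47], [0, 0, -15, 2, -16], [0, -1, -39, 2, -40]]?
The invariant factors of A (the non-unit diagonal entries of the Smith normal form of xI - A over ℚ[x]) are x - 1, (x - 3)^2(x - 1)^2, each dividing the next. The characteristic polynomial is their product, (x - 3)^2(x - 1)^3.

The rational canonical form is the block-diagonal matrix of companion matrices C(f_i):
R = [[1, 0, 0, 0, 0], [0, 0, 0, 0, -9], [0, 1, 0, 0, 24], [0, 0, 1, 0, -22], [0, 0, 0, 1, 8]].

R = [[1, 0, 0, 0, 0], [0, 0, 0, 0, -9], [0, 1, 0, 0, 24], [0, 0, 1, 0, -22], [0, 0, 0, 1, 8]]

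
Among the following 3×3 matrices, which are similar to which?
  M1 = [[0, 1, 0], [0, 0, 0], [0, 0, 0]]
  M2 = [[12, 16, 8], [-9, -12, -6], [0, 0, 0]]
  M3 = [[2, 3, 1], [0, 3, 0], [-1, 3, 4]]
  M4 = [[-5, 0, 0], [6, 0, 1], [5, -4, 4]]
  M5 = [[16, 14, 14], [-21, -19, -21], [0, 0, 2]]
Characteristic polynomials: χ_{M1} = x^3, χ_{M2} = x^3, χ_{M3} = (x - 3)^3, χ_{M4} = (x - 2)^2(x + 5), χ_{M5} = (x - 2)^2(x + 5).

{M1, M2}: invariant factors x, x^2.

{M3}: invariant factors x - 3, (x - 3)^2.

{M4}: invariant factors (x - 2)^2(x + 5).

{M5}: invariant factors x - 2, (x - 2)(x + 5).

Matrices are similar if and only if their invariant-factor lists agree; the partition into similarity classes is {M1, M2}, {M3}, {M4}, {M5}.

4 classes: {M1, M2}, {M3}, {M4}, {M5}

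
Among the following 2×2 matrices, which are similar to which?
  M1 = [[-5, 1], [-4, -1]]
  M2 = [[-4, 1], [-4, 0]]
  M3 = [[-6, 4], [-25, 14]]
Characteristic polynomials: χ_{M1} = (x + 3)^2, χ_{M2} = (x + 2)^2, χ_{M3} = (x - 4)^2.

{M1}: invariant factors (x + 3)^2.

{M2}: invariant factors (x + 2)^2.

{M3}: invariant factors (x - 4)^2.

Matrices are similar if and only if their invariant-factor lists agree; the partition into similarity classes is {M1}, {M2}, {M3}.

3 classes: {M1}, {M2}, {M3}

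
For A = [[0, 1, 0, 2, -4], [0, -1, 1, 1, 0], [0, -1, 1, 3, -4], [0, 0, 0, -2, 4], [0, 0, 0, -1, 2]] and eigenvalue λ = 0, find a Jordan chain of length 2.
v_1 = [[-2, 0, -1, 1, 1]]^T, v_2 = [[-2, 0, -2, 2, 1]]^T

We seek v_1 ∈ ker(A^2) \ ker(A), then set v_{i+1} = A v_i.

One such chain is v_1 = [[-2, 0, -1, 1, 1]]^T, v_2 = [[-2, 0, -2, 2, 1]]^T. Check: A v_2 = [[0, 0, 0, 0, 0]]^T = 0.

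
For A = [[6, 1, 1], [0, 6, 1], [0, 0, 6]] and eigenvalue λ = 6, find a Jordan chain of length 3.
v_1 = [[-2, -1, 1]]^T, v_2 = [[0, 1, 0]]^T, v_3 = [[1, 0, 0]]^T

We seek v_1 ∈ ker((A - 6I)^3) \ ker((A - 6I)^2), then set v_{i+1} = (A - 6I) v_i.

One such chain is v_1 = [[-2, -1, 1]]^T, v_2 = [[0, 1, 0]]^T, v_3 = [[1, 0, 0]]^T. Check: (A - 6I) v_3 = [[0, 0, 0]]^T = 0.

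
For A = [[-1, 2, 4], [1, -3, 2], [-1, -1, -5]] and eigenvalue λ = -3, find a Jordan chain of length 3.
v_1 = [[1, -2, 0]]^T, v_2 = [[-2, 1, 1]]^T, v_3 = [[2, 0, -1]]^T

We seek v_1 ∈ ker((A + 3I)^3) \ ker((A + 3I)^2), then set v_{i+1} = (A + 3I) v_i.

One such chain is v_1 = [[1, -2, 0]]^T, v_2 = [[-2, 1, 1]]^T, v_3 = [[2, 0, -1]]^T. Check: (A + 3I) v_3 = [[0, 0, 0]]^T = 0.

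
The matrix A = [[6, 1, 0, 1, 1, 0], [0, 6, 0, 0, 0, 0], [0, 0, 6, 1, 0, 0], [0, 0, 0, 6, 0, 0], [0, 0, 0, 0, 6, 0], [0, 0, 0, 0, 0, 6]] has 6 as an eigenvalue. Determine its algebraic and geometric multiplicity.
algebraic multiplicity 6, geometric multiplicity 4

The characteristic polynomial is (x - 6)^6, so the factor x - 6 appears with exponent 6: the algebraic multiplicity is 6.

rank(A - 6I) = 2, so the eigenspace has dimension 6 - 2 = 4: the geometric multiplicity is 4.

Since 4 < 6, A is not diagonalizable.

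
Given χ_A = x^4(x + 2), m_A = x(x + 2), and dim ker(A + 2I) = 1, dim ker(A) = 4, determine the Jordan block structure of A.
λ = -2: algebraic multiplicity 1 (exponent in χ_A), largest block size 1 (exponent in m_A), 1 block (geometric multiplicity). This forces block sizes [1].
λ = 0: algebraic multiplicity 4 (exponent in χ_A), largest block size 1 (exponent in m_A), 4 blocks (geometric multiplicity). These force block sizes [1, 1, 1, 1].

Jordan blocks: (-2, 1), (0, 1), (0, 1), (0, 1), (0, 1)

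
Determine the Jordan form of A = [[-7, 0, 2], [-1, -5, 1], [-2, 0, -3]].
The characteristic polynomial is det(xI - A) = (x + 5)^3, so the eigenvalues are -5 (algebraic multiplicity 3).

For λ = -5: rank(A + 5I) = 1, rank((A + 5I)^2) = 0. The eigenspace has dimension 3 - 1 = 2, so there are 2 Jordan blocks; the rank sequence gives block sizes [2, 1].

Assembling the blocks gives the Jordan form J above.

J = [[-5, 1, 0], [0, -5, 0], [0, 0, -5]]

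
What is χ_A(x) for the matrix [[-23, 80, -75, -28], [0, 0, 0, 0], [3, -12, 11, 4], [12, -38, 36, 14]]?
xI - A = [[x + 23, -80, 75, 28], [0, x, 0, 0], [-3, 12, x - 11, -4], [-12, 38, -36, x - 14]].

Expanding det(xI - A) along the first row:
det(xI - A) = + (x + 23)·det([[x, 0, 0], [12, x - 11, -4], [38, -36, x - 14]]) - (-80)·det([[0, 0, 0], [-3, x - 11, -4], [-12, -36, x - 14]]) + (75)·det([[0, x, 0], [-3, 12, -4], [-12, 38, x - 14]]) - (28)·det([[0, x, 0], [-3, 12, x - 11], [-12, 38, -36]]).

Evaluating gives χ_A(x) = x^4 - 2x^3 - 4x^2 + 8x = x(x - 2)^2(x + 2).

χ_A(x) = x(x - 2)^2(x + 2)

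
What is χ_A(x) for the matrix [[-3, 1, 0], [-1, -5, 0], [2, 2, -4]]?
χ_A(x) = (x + 4)^3

xI - A = [[x + 3, -1, 0], [1, x + 5, 0], [-2, -2, x + 4]].

Expanding det(xI - A) along the first row:
det(xI - A) = + (x + 3)·det([[x + 5, 0], [-2, x + 4]]) - (-1)·det([[1, 0], [-2, x + 4]]) + (0)·det([[1, x + 5], [-2, -2]]).

Evaluating gives χ_A(x) = x^3 + 12x^2 + 48x + 64 = (x + 4)^3.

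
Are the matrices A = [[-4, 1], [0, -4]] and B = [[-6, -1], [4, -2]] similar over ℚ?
Two matrices over a field are similar if and only if they have the same invariant factors.

Both A and B have characteristic polynomial (x + 4)^2 and minimal polynomial (x + 4)^2. Computing further, both have invariant factors (x + 4)^2. Hence A and B are similar.

Yes.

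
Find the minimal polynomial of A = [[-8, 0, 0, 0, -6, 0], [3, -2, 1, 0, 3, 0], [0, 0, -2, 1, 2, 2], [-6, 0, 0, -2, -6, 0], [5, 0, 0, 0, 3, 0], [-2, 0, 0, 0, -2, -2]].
m_A(x) = (x + 2)^3(x + 3)

The characteristic polynomial factors as (x + 2)^5(x + 3). The minimal polynomial is ∏(x - λ)^{k_λ} where k_λ is the size of the largest Jordan block at λ.

For λ = -3: rank(A + 3I) = 5, and the largest Jordan block has size 1 (the smallest k with rank((A + 3I)^k) = rank((A + 3I)^(k+1))).
For λ = -2: rank(A + 2I) = 3, and the largest Jordan block has size 3 (the smallest k with rank((A + 2I)^k) = rank((A + 2I)^(k+1))).

So m_A(x) = (x + 2)^3(x + 3).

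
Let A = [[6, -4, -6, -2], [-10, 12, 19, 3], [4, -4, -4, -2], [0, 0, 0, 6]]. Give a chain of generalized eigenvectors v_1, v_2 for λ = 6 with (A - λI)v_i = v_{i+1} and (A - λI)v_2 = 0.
v_1 = [[1, -1, 1, 0]]^T, v_2 = [[-2, 3, -2, 0]]^T

We seek v_1 ∈ ker((A - 6I)^2) \ ker(A - 6I), then set v_{i+1} = (A - 6I) v_i.

One such chain is v_1 = [[1, -1, 1, 0]]^T, v_2 = [[-2, 3, -2, 0]]^T. Check: (A - 6I) v_2 = [[0, 0, 0, 0]]^T = 0.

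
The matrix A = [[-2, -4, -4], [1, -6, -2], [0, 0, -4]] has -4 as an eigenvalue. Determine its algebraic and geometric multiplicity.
The characteristic polynomial is (x + 4)^3, so the factor x + 4 appears with exponent 3: the algebraic multiplicity is 3.

rank(A + 4I) = 1, so the eigenspace has dimension 3 - 1 = 2: the geometric multiplicity is 2.

Since 2 < 3, A is not diagonalizable.

algebraic multiplicity 3, geometric multiplicity 2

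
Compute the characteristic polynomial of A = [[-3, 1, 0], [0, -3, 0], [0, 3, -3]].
xI - A = [[x + 3, -1, 0], [0, x + 3, 0], [0, -3, x + 3]].

Expanding det(xI - A) along the first row:
det(xI - A) = + (x + 3)·det([[x + 3, 0], [-3, x + 3]]) - (-1)·det([[0, 0], [0, x + 3]]) + (0)·det([[0, x + 3], [0, -3]]).

Evaluating gives χ_A(x) = x^3 + 9x^2 + 27x + 27 = (x + 3)^3.

χ_A(x) = (x + 3)^3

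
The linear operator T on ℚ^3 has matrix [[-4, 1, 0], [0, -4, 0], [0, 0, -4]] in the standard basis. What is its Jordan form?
J = [[-4, 1, 0], [0, -4, 0], [0, 0, -4]]

The characteristic polynomial is det(xI - A) = (x + 4)^3, so the eigenvalues are -4 (algebraic multiplicity 3).

For λ = -4: rank(A + 4I) = 1, rank((A + 4I)^2) = 0. The eigenspace has dimension 3 - 1 = 2, so there are 2 Jordan blocks; the rank sequence gives block sizes [2, 1].

Assembling the blocks gives the Jordan form J above.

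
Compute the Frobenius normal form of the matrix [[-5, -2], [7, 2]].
R = [[0, -4], [1, -3]]

The invariant factors of A (the non-unit diagonal entries of the Smith normal form of xI - A over ℚ[x]) are x^2 + 3x + 4, each dividing the next. The characteristic polynomial is their product, x^2 + 3x + 4.

The rational canonical form is the block-diagonal matrix of companion matrices C(f_i):
R = [[0, -4], [1, -3]].

Note the characteristic polynomial does not split into linear factors over ℚ, so A has no Jordan form over ℚ; the rational canonical form exists over any field.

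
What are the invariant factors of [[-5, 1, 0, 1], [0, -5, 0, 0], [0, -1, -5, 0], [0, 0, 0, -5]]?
(x + 5)^2, (x + 5)^2

The Jordan structure of A has elementary divisors (x + 5)^2, (x + 5)^2. Arranging the block sizes at each eigenvalue in decreasing order and taking row products gives the invariant factors.

Invariant factors (smallest first, each dividing the next): (x + 5)^2, (x + 5)^2.

Check: the last factor (x + 5)^2 is the minimal polynomial, and the product (x + 5)^4 is the characteristic polynomial.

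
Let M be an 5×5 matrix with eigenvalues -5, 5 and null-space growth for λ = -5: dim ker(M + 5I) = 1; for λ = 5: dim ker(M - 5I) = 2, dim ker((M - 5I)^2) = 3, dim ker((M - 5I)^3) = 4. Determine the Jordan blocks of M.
λ = -5: successive nullity increments [1] count blocks of size ≥ k; block sizes are [1].
λ = 5: successive nullity increments [2, 1, 1] count blocks of size ≥ k; block sizes are [3, 1].

Jordan blocks: (-5, 1), (5, 3), (5, 1)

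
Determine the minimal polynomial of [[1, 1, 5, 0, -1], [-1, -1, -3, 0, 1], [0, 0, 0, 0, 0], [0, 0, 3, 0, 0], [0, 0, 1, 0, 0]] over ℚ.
m_A(x) = x^3

The characteristic polynomial factors as x^5. The minimal polynomial is ∏(x - λ)^{k_λ} where k_λ is the size of the largest Jordan block at λ.

For λ = 0: rank(A) = 2, and the largest Jordan block has size 3 (the smallest k with rank(A^k) = rank(A^(k+1))).

So m_A(x) = x^3.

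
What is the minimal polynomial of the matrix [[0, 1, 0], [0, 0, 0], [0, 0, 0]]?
The characteristic polynomial factors as x^3. The minimal polynomial is ∏(x - λ)^{k_λ} where k_λ is the size of the largest Jordan block at λ.

For λ = 0: rank(A) = 1, and the largest Jordan block has size 2 (the smallest k with rank(A^k) = rank(A^(k+1))).

So m_A(x) = x^2.

m_A(x) = x^2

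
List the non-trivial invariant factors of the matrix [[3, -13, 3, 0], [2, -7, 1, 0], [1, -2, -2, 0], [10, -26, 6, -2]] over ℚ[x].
The Jordan structure of A has elementary divisors (x + 2)^3, (x + 2). Arranging the block sizes at each eigenvalue in decreasing order and taking row products gives the invariant factors.

Invariant factors (smallest first, each dividing the next): x + 2, (x + 2)^3.

Check: the last factor (x + 2)^3 is the minimal polynomial, and the product (x + 2)^4 is the characteristic polynomial.

x + 2, (x + 2)^3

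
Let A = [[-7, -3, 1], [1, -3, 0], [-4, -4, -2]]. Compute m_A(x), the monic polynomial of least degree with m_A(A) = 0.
m_A(x) = (x + 4)^3

The characteristic polynomial factors as (x + 4)^3. The minimal polynomial is ∏(x - λ)^{k_λ} where k_λ is the size of the largest Jordan block at λ.

For λ = -4: rank(A + 4I) = 2, and the largest Jordan block has size 3 (the smallest k with rank((A + 4I)^k) = rank((A + 4I)^(k+1))).

So m_A(x) = (x + 4)^3.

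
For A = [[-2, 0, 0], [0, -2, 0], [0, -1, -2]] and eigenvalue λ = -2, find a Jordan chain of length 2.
v_1 = [[1, 1, 1]]^T, v_2 = [[0, 0, -1]]^T

We seek v_1 ∈ ker((A + 2I)^2) \ ker(A + 2I), then set v_{i+1} = (A + 2I) v_i.

One such chain is v_1 = [[1, 1, 1]]^T, v_2 = [[0, 0, -1]]^T. Check: (A + 2I) v_2 = [[0, 0, 0]]^T = 0.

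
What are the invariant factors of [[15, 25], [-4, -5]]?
The Jordan structure of A has elementary divisors (x - 5)^2. Arranging the block sizes at each eigenvalue in decreasing order and taking row products gives the invariant factors.

Invariant factors (smallest first, each dividing the next): (x - 5)^2.

Check: the last factor (x - 5)^2 is the minimal polynomial, and the product (x - 5)^2 is the characteristic polynomial.

(x - 5)^2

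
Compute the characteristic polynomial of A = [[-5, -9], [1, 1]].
xI - A = [[x + 5, 9], [-1, x - 1]].

Expanding det(xI - A) along the first row:
det(xI - A) = + (x + 5)·det([[x - 1]]) - (9)·det([[-1]]).

Evaluating gives χ_A(x) = x^2 + 4x + 4 = (x + 2)^2.

χ_A(x) = (x + 2)^2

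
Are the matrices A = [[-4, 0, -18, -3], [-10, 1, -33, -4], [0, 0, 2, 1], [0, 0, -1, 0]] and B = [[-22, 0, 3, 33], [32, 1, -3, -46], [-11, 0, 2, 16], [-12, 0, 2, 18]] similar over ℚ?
Yes.

Two matrices over a field are similar if and only if they have the same invariant factors.

Both A and B have characteristic polynomial (x - 1)^3(x + 4) and minimal polynomial (x - 1)^3(x + 4). Computing further, both have invariant factors (x - 1)^3(x + 4). Hence A and B are similar.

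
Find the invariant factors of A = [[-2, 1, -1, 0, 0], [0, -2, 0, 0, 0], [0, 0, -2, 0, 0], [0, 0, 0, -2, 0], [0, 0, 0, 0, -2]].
x + 2, x + 2, x + 2, (x + 2)^2

The Jordan structure of A has elementary divisors (x + 2)^2, (x + 2), (x + 2), (x + 2). Arranging the block sizes at each eigenvalue in decreasing order and taking row products gives the invariant factors.

Invariant factors (smallest first, each dividing the next): x + 2, x + 2, x + 2, (x + 2)^2.

Check: the last factor (x + 2)^2 is the minimal polynomial, and the product (x + 2)^5 is the characteristic polynomial.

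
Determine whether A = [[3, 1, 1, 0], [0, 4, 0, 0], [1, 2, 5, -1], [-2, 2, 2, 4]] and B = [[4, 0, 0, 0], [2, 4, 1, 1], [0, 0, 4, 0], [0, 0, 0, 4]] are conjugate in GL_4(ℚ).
Both have characteristic polynomial (x - 4)^4, but the minimal polynomial of A is (x - 4)^3 while the minimal polynomial of B is (x - 4)^2. The minimal polynomial is a similarity invariant, so A and B are not similar.

No.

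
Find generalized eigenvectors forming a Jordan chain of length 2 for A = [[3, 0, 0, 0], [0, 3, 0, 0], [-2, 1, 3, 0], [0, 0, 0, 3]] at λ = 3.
v_1 = [[0, 1, 0, 1]]^T, v_2 = [[0, 0, 1, 0]]^T

We seek v_1 ∈ ker((A - 3I)^2) \ ker(A - 3I), then set v_{i+1} = (A - 3I) v_i.

One such chain is v_1 = [[0, 1, 0, 1]]^T, v_2 = [[0, 0, 1, 0]]^T. Check: (A - 3I) v_2 = [[0, 0, 0, 0]]^T = 0.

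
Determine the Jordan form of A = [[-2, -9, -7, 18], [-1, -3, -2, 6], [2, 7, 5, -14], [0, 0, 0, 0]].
The characteristic polynomial is det(xI - A) = x^4, so the eigenvalues are 0 (algebraic multiplicity 4).

For λ = 0: rank(A) = 2, rank(A^2) = 1, rank(A^3) = 0. The eigenspace has dimension 4 - 2 = 2, so there are 2 Jordan blocks; the rank sequence gives block sizes [3, 1].

Assembling the blocks gives the Jordan form J above.

J = [[0, 1, 0, 0], [0, 0, 1, 0], [0, 0, 0, 0], [0, 0, 0, 0]]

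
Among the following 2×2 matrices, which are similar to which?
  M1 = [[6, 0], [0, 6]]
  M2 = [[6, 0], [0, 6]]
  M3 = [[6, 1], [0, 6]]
2 classes: {M1, M2}, {M3}

Characteristic polynomials: χ_{M1} = (x - 6)^2, χ_{M2} = (x - 6)^2, χ_{M3} = (x - 6)^2.

{M1, M2}: invariant factors x - 6, x - 6.

{M3}: invariant factors (x - 6)^2.

Matrices are similar if and only if their invariant-factor lists agree; the partition into similarity classes is {M1, M2}, {M3}.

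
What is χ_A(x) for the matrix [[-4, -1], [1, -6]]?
xI - A = [[x + 4, 1], [-1, x + 6]].

Expanding det(xI - A) along the first row:
det(xI - A) = + (x + 4)·det([[x + 6]]) - (1)·det([[-1]]).

Evaluating gives χ_A(x) = x^2 + 10x + 25 = (x + 5)^2.

χ_A(x) = (x + 5)^2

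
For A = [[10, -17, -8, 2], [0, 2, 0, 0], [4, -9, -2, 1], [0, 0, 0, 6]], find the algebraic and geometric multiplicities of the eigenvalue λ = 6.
algebraic multiplicity 2, geometric multiplicity 1

The characteristic polynomial is (x - 6)^2(x - 2)^2, so the factor x - 6 appears with exponent 2: the algebraic multiplicity is 2.

rank(A - 6I) = 3, so the eigenspace has dimension 4 - 3 = 1: the geometric multiplicity is 1.

Since 1 < 2, A is not diagonalizable.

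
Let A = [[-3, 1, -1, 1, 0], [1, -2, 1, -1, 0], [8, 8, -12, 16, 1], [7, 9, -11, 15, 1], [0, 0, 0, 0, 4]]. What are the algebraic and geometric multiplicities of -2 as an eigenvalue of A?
algebraic multiplicity 3, geometric multiplicity 1

The characteristic polynomial is (x - 4)^2(x + 2)^3, so the factor x + 2 appears with exponent 3: the algebraic multiplicity is 3.

rank(A + 2I) = 4, so the eigenspace has dimension 5 - 4 = 1: the geometric multiplicity is 1.

Since 1 < 3, A is not diagonalizable.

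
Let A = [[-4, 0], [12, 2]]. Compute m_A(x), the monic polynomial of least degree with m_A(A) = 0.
m_A(x) = (x - 2)(x + 4)

The characteristic polynomial factors as (x - 2)(x + 4). The minimal polynomial is ∏(x - λ)^{k_λ} where k_λ is the size of the largest Jordan block at λ.

For λ = -4: rank(A + 4I) = 1, and the largest Jordan block has size 1 (the smallest k with rank((A + 4I)^k) = rank((A + 4I)^(k+1))).
For λ = 2: rank(A - 2I) = 1, and the largest Jordan block has size 1 (the smallest k with rank((A - 2I)^k) = rank((A - 2I)^(k+1))).

So m_A(x) = (x - 2)(x + 4).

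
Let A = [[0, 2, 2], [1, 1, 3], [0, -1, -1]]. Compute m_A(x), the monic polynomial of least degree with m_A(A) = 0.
The characteristic polynomial factors as x^3. The minimal polynomial is ∏(x - λ)^{k_λ} where k_λ is the size of the largest Jordan block at λ.

For λ = 0: rank(A) = 2, and the largest Jordan block has size 3 (the smallest k with rank(A^k) = rank(A^(k+1))).

So m_A(x) = x^3.

m_A(x) = x^3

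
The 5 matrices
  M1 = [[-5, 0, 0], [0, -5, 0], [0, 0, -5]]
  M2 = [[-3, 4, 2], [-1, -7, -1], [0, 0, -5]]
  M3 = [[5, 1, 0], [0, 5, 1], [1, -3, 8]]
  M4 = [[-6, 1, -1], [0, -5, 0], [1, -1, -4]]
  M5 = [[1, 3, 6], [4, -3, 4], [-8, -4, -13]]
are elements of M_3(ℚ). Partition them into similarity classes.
3 classes: {M1}, {M2, M4, M5}, {M3}

Characteristic polynomials: χ_{M1} = (x + 5)^3, χ_{M2} = (x + 5)^3, χ_{M3} = (x - 6)^3, χ_{M4} = (x + 5)^3, χ_{M5} = (x + 5)^3.

{M1}: invariant factors x + 5, x + 5, x + 5.

{M2, M4, M5}: invariant factors x + 5, (x + 5)^2.

{M3}: invariant factors (x - 6)^3.

Matrices are similar if and only if their invariant-factor lists agree; the partition into similarity classes is {M1}, {M2, M4, M5}, {M3}.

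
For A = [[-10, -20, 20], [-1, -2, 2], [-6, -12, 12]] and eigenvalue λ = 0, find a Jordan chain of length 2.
We seek v_1 ∈ ker(A^2) \ ker(A), then set v_{i+1} = A v_i.

One such chain is v_1 = [[5, 1, 3]]^T, v_2 = [[-10, -1, -6]]^T. Check: A v_2 = [[0, 0, 0]]^T = 0.

v_1 = [[5, 1, 3]]^T, v_2 = [[-10, -1, -6]]^T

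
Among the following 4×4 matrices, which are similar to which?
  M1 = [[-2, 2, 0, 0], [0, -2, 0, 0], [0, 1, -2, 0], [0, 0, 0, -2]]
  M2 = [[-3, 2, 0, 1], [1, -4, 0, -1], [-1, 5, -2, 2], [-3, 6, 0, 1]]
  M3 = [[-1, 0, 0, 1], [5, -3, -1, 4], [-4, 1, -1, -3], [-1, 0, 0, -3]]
2 classes: {M1}, {M2, M3}

Characteristic polynomials: χ_{M1} = (x + 2)^4, χ_{M2} = (x + 2)^4, χ_{M3} = (x + 2)^4.

{M1}: invariant factors x + 2, x + 2, (x + 2)^2.

{M2, M3}: invariant factors (x + 2)^2, (x + 2)^2.

Matrices are similar if and only if their invariant-factor lists agree; the partition into similarity classes is {M1}, {M2, M3}.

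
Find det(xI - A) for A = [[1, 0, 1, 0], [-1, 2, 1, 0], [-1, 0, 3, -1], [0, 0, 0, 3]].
xI - A = [[x - 1, 0, -1, 0], [1, x - 2, -1, 0], [1, 0, x - 3, 1], [0, 0, 0, x - 3]].

Expanding det(xI - A) along the first row:
det(xI - A) = + (x - 1)·det([[x - 2, -1, 0], [0, x - 3, 1], [0, 0, x - 3]]) - (0)·det([[1, -1, 0], [1, x - 3, 1], [0, 0, x - 3]]) + (-1)·det([[1, x - 2, 0], [1, 0, 1], [0, 0, x - 3]]) - (0)·det([[1, x - 2, -1], [1, 0, x - 3], [0, 0, 0]]).

Evaluating gives χ_A(x) = x^4 - 9x^3 + 30x^2 - 44x + 24 = (x - 3)(x - 2)^3.

χ_A(x) = (x - 3)(x - 2)^3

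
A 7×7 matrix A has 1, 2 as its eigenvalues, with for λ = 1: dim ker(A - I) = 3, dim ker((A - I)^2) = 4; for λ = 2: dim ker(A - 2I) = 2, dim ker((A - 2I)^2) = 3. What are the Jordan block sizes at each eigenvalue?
λ = 1: successive nullity increments [3, 1] count blocks of size ≥ k; block sizes are [2, 1, 1].
λ = 2: successive nullity increments [2, 1] count blocks of size ≥ k; block sizes are [2, 1].

Jordan blocks: (1, 2), (1, 1), (1, 1), (2, 2), (2, 1)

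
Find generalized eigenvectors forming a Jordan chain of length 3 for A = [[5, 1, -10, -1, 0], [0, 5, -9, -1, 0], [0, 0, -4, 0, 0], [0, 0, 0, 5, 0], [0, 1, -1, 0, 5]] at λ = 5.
We seek v_1 ∈ ker((A - 5I)^3) \ ker((A - 5I)^2), then set v_{i+1} = (A - 5I) v_i.

One such chain is v_1 = [[0, 0, 0, 1, 0]]^T, v_2 = [[-1, -1, 0, 0, 0]]^T, v_3 = [[-1, 0, 0, 0, -1]]^T. Check: (A - 5I) v_3 = [[0, 0, 0, 0, 0]]^T = 0.

v_1 = [[0, 0, 0, 1, 0]]^T, v_2 = [[-1, -1, 0, 0, 0]]^T, v_3 = [[-1, 0, 0, 0, -1]]^T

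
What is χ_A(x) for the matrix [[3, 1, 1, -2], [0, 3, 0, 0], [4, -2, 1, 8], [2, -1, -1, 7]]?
χ_A(x) = (x - 5)(x - 3)^3

xI - A = [[x - 3, -1, -1, 2], [0, x - 3, 0, 0], [-4, 2, x - 1, -8], [-2, 1, 1, x - 7]].

Expanding det(xI - A) along the first row:
det(xI - A) = + (x - 3)·det([[x - 3, 0, 0], [2, x - 1, -8], [1, 1, x - 7]]) - (-1)·det([[0, 0, 0], [-4, x - 1, -8], [-2, 1, x - 7]]) + (-1)·det([[0, x - 3, 0], [-4, 2, -8], [-2, 1, x - 7]]) - (2)·det([[0, x - 3, 0], [-4, 2, x - 1], [-2, 1, 1]]).

Evaluating gives χ_A(x) = x^4 - 14x^3 + 72x^2 - 162x + 135 = (x - 5)(x - 3)^3.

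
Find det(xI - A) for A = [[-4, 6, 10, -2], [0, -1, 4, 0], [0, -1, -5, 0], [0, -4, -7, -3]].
χ_A(x) = (x + 3)^3(x + 4)

xI - A = [[x + 4, -6, -10, 2], [0, x + 1, -4, 0], [0, 1, x + 5, 0], [0, 4, 7, x + 3]].

Expanding det(xI - A) along the first row:
det(xI - A) = + (x + 4)·det([[x + 1, -4, 0], [1, x + 5, 0], [4, 7, x + 3]]) - (-6)·det([[0, -4, 0], [0, x + 5, 0], [0, 7, x + 3]]) + (-10)·det([[0, x + 1, 0], [0, 1, 0], [0, 4, x + 3]]) - (2)·det([[0, x + 1, -4], [0, 1, x + 5], [0, 4, 7]]).

Evaluating gives χ_A(x) = x^4 + 13x^3 + 63x^2 + 135x + 108 = (x + 3)^3(x + 4).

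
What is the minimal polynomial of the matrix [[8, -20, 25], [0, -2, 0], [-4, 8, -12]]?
m_A(x) = (x + 2)^2

The characteristic polynomial factors as (x + 2)^3. The minimal polynomial is ∏(x - λ)^{k_λ} where k_λ is the size of the largest Jordan block at λ.

For λ = -2: rank(A + 2I) = 1, and the largest Jordan block has size 2 (the smallest k with rank((A + 2I)^k) = rank((A + 2I)^(k+1))).

So m_A(x) = (x + 2)^2.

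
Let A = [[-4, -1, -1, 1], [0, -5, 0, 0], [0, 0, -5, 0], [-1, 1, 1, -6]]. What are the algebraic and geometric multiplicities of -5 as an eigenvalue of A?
algebraic multiplicity 4, geometric multiplicity 3

The characteristic polynomial is (x + 5)^4, so the factor x + 5 appears with exponent 4: the algebraic multiplicity is 4.

rank(A + 5I) = 1, so the eigenspace has dimension 4 - 1 = 3: the geometric multiplicity is 3.

Since 3 < 4, A is not diagonalizable.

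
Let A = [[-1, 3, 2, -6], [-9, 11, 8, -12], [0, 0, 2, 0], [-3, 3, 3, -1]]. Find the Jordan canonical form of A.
J = [[2, 1, 0, 0], [0, 2, 0, 0], [0, 0, 2, 0], [0, 0, 0, 5]]

The characteristic polynomial is det(xI - A) = (x - 5)(x - 2)^3, so the eigenvalues are 2 (algebraic multiplicity 3), 5 (algebraic multiplicity 1).

For λ = 2: rank(A - 2I) = 2, rank((A - 2I)^2) = 1. The eigenspace has dimension 4 - 2 = 2, so there are 2 Jordan blocks; the rank sequence gives block sizes [2, 1].

For λ = 5: algebraic multiplicity 1 gives one 1×1 block.

Assembling the blocks gives the Jordan form J above.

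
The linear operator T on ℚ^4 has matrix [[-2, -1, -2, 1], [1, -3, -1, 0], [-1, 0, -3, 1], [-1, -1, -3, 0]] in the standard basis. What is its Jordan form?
J = [[-2, 1, 0, 0], [0, -2, 0, 0], [0, 0, -2, 1], [0, 0, 0, -2]]

The characteristic polynomial is det(xI - A) = (x + 2)^4, so the eigenvalues are -2 (algebraic multiplicity 4).

For λ = -2: rank(A + 2I) = 2, rank((A + 2I)^2) = 0. The eigenspace has dimension 4 - 2 = 2, so there are 2 Jordan blocks; the rank sequence gives block sizes [2, 2].

Assembling the blocks gives the Jordan form J above.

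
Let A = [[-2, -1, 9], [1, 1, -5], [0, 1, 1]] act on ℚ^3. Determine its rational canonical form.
The invariant factors of A (the non-unit diagonal entries of the Smith normal form of xI - A over ℚ[x]) are x^3 + 3x + 2, each dividing the next. The characteristic polynomial is their product, x^3 + 3x + 2.

The rational canonical form is the block-diagonal matrix of companion matrices C(f_i):
R = [[0, 0, -2], [1, 0, -3], [0, 1, 0]].

Note the characteristic polynomial does not split into linear factors over ℚ, so A has no Jordan form over ℚ; the rational canonical form exists over any field.

R = [[0, 0, -2], [1, 0, -3], [0, 1, 0]]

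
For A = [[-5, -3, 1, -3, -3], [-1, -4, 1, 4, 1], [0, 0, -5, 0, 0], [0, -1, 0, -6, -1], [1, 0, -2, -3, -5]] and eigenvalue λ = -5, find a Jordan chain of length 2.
We seek v_1 ∈ ker((A + 5I)^2) \ ker(A + 5I), then set v_{i+1} = (A + 5I) v_i.

One such chain is v_1 = [[-1, 1, 0, 0, -1]]^T, v_2 = [[0, 1, 0, 0, -1]]^T. Check: (A + 5I) v_2 = [[0, 0, 0, 0, 0]]^T = 0.

v_1 = [[-1, 1, 0, 0, -1]]^T, v_2 = [[0, 1, 0, 0, -1]]^T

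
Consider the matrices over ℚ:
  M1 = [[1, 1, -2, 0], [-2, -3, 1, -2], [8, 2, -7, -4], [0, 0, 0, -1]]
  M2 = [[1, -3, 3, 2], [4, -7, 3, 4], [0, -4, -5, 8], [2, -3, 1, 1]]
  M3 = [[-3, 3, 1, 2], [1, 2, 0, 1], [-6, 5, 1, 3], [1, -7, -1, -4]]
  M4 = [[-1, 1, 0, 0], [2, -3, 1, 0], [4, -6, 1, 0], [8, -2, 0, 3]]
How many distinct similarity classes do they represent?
3 classes: {M1, M2}, {M3}, {M4}

Characteristic polynomials: χ_{M1} = (x + 1)(x + 3)^3, χ_{M2} = (x + 1)(x + 3)^3, χ_{M3} = x^2(x + 2)^2, χ_{M4} = (x - 3)(x + 1)^3.

{M1, M2}: invariant factors (x + 1)(x + 3)^3.

{M3}: invariant factors x^2(x + 2)^2.

{M4}: invariant factors (x - 3)(x + 1)^3.

Matrices are similar if and only if their invariant-factor lists agree; the partition into similarity classes is {M1, M2}, {M3}, {M4}.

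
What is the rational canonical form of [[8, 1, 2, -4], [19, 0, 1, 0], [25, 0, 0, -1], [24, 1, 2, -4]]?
R = [[0, 0, 0, -16], [1, 0, 0, -8], [0, 1, 0, 3], [0, 0, 1, 4]]

The invariant factors of A (the non-unit diagonal entries of the Smith normal form of xI - A over ℚ[x]) are (x - 4)(x^3 - 3x - 4), each dividing the next. The characteristic polynomial is their product, (x - 4)(x^3 - 3x - 4).

The rational canonical form is the block-diagonal matrix of companion matrices C(f_i):
R = [[0, 0, 0, -16], [1, 0, 0, -8], [0, 1, 0, 3], [0, 0, 1, 4]].

Note the characteristic polynomial does not split into linear factors over ℚ, so A has no Jordan form over ℚ; the rational canonical form exists over any field.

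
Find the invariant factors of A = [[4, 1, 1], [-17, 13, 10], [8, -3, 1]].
(x - 6)^3

The Jordan structure of A has elementary divisors (x - 6)^3. Arranging the block sizes at each eigenvalue in decreasing order and taking row products gives the invariant factors.

Invariant factors (smallest first, each dividing the next): (x - 6)^3.

Check: the last factor (x - 6)^3 is the minimal polynomial, and the product (x - 6)^3 is the characteristic polynomial.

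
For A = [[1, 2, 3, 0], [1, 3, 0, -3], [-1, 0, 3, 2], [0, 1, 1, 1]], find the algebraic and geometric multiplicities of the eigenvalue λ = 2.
algebraic multiplicity 4, geometric multiplicity 2

The characteristic polynomial is (x - 2)^4, so the factor x - 2 appears with exponent 4: the algebraic multiplicity is 4.

rank(A - 2I) = 2, so the eigenspace has dimension 4 - 2 = 2: the geometric multiplicity is 2.

Since 2 < 4, A is not diagonalizable.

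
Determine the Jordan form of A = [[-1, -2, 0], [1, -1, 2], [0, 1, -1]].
J = [[-1, 1, 0], [0, -1, 1], [0, 0, -1]]

The characteristic polynomial is det(xI - A) = (x + 1)^3, so the eigenvalues are -1 (algebraic multiplicity 3).

For λ = -1: rank(A + I) = 2, rank((A + I)^2) = 1, rank((A + I)^3) = 0. The eigenspace has dimension 3 - 2 = 1, so there is 1 Jordan block; the rank sequence gives block sizes [3].

Assembling the blocks gives the Jordan form J above.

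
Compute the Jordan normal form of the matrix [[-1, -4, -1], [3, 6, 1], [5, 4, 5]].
The characteristic polynomial is det(xI - A) = (x - 4)^2(x - 2), so the eigenvalues are 2 (algebraic multiplicity 1), 4 (algebraic multiplicity 2).

For λ = 2: algebraic multiplicity 1 gives one 1×1 block.

For λ = 4: rank(A - 4I) = 2, rank((A - 4I)^2) = 1. The eigenspace has dimension 3 - 2 = 1, so there is 1 Jordan block; the rank sequence gives block sizes [2].

Assembling the blocks gives the Jordan form J above.

J = [[2, 0, 0], [0, 4, 1], [0, 0, 4]]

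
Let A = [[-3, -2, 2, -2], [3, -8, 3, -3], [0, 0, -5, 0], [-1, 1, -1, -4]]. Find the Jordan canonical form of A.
The characteristic polynomial is det(xI - A) = (x + 5)^4, so the eigenvalues are -5 (algebraic multiplicity 4).

For λ = -5: rank(A + 5I) = 1, rank((A + 5I)^2) = 0. The eigenspace has dimension 4 - 1 = 3, so there are 3 Jordan blocks; the rank sequence gives block sizes [2, 1, 1].

Assembling the blocks gives the Jordan form J above.

J = [[-5, 1, 0, 0], [0, -5, 0, 0], [0, 0, -5, 0], [0, 0, 0, -5]]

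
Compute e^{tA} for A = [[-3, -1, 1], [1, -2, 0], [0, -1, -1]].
A has Jordan form J = [[-2, 1, 0], [0, -2, 1], [0, 0, -2]] with A = PJP^{-1}, so e^{tA} = P e^{tJ} P^{-1}.

For a Jordan block J_k(λ), e^{tJ_k(λ)} = e^{λt} · (I + tN + t^2 N^2/2! + ... + t^{k-1} N^{k-1}/(k-1)!) where N is the nilpotent superdiagonal part.

Assembling the blocks and conjugating back gives the entries of e^{tA} as shown above.

e^{tA} = [[(1 - t)*e^{-2*t}, -t*e^{-2*t}, t*e^{-2*t}], [t*(2 - t)*e^{-2*t}/2, (2 - t^2)*e^{-2*t}/2, t^2*e^{-2*t}/2], [-t^2*e^{-2*t}/2, t*(-t - 2)*e^{-2*t}/2, (t^2/2 + t + 1)*e^{-2*t}]]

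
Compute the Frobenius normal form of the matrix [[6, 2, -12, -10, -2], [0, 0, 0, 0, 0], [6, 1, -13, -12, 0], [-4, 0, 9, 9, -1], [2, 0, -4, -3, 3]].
R = [[2, 0, 0, 0, 0], [0, 0, 0, 0, 0], [0, 1, 0, 0, -4], [0, 0, 1, 0, 0], [0, 0, 0, 1, 3]]

The invariant factors of A (the non-unit diagonal entries of the Smith normal form of xI - A over ℚ[x]) are x - 2, x(x - 2)^2(x + 1), each dividing the next. The characteristic polynomial is their product, x(x - 2)^3(x + 1).

The rational canonical form is the block-diagonal matrix of companion matrices C(f_i):
R = [[2, 0, 0, 0, 0], [0, 0, 0, 0, 0], [0, 1, 0, 0, -4], [0, 0, 1, 0, 0], [0, 0, 0, 1, 3]].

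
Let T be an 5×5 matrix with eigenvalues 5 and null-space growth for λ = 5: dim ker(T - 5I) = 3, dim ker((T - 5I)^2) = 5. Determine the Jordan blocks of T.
Jordan blocks: (5, 2), (5, 2), (5, 1)

λ = 5: successive nullity increments [3, 2] count blocks of size ≥ k; block sizes are [2, 2, 1].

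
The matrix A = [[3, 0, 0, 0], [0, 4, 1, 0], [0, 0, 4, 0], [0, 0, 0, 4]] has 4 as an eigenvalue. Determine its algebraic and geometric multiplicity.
The characteristic polynomial is (x - 4)^3(x - 3), so the factor x - 4 appears with exponent 3: the algebraic multiplicity is 3.

rank(A - 4I) = 2, so the eigenspace has dimension 4 - 2 = 2: the geometric multiplicity is 2.

Since 2 < 3, A is not diagonalizable.

algebraic multiplicity 3, geometric multiplicity 2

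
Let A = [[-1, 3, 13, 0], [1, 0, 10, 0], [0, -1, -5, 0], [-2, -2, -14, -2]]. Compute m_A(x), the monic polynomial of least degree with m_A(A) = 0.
m_A(x) = (x + 2)^3

The characteristic polynomial factors as (x + 2)^4. The minimal polynomial is ∏(x - λ)^{k_λ} where k_λ is the size of the largest Jordan block at λ.

For λ = -2: rank(A + 2I) = 2, and the largest Jordan block has size 3 (the smallest k with rank((A + 2I)^k) = rank((A + 2I)^(k+1))).

So m_A(x) = (x + 2)^3.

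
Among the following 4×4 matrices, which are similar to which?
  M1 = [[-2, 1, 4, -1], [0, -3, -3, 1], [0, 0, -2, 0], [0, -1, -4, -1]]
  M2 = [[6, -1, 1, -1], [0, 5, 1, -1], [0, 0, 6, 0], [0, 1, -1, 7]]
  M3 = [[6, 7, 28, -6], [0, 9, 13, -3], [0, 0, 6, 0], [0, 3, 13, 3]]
Characteristic polynomials: χ_{M1} = (x + 2)^4, χ_{M2} = (x - 6)^4, χ_{M3} = (x - 6)^4.

{M1}: invariant factors x + 2, (x + 2)^3.

{M2}: invariant factors x - 6, x - 6, (x - 6)^2.

{M3}: invariant factors x - 6, (x - 6)^3.

Matrices are similar if and only if their invariant-factor lists agree; the partition into similarity classes is {M1}, {M2}, {M3}.

3 classes: {M1}, {M2}, {M3}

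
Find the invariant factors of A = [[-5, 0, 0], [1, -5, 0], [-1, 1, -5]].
The Jordan structure of A has elementary divisors (x + 5)^3. Arranging the block sizes at each eigenvalue in decreasing order and taking row products gives the invariant factors.

Invariant factors (smallest first, each dividing the next): (x + 5)^3.

Check: the last factor (x + 5)^3 is the minimal polynomial, and the product (x + 5)^3 is the characteristic polynomial.

(x + 5)^3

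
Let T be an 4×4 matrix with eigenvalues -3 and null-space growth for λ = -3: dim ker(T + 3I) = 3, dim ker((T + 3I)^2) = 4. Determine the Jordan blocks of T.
Jordan blocks: (-3, 2), (-3, 1), (-3, 1)

λ = -3: successive nullity increments [3, 1] count blocks of size ≥ k; block sizes are [2, 1, 1].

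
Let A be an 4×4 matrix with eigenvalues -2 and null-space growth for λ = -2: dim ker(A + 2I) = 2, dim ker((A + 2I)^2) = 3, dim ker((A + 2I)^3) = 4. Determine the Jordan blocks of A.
Jordan blocks: (-2, 3), (-2, 1)

λ = -2: successive nullity increments [2, 1, 1] count blocks of size ≥ k; block sizes are [3, 1].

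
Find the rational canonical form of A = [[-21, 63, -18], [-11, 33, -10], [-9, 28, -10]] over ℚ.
The invariant factors of A (the non-unit diagonal entries of the Smith normal form of xI - A over ℚ[x]) are (x + 2)(x^2 - 4x + 6), each dividing the next. The characteristic polynomial is their product, (x + 2)(x^2 - 4x + 6).

The rational canonical form is the block-diagonal matrix of companion matrices C(f_i):
R = [[0, 0, -12], [1, 0, 2], [0, 1, 2]].

Note the characteristic polynomial does not split into linear factors over ℚ, so A has no Jordan form over ℚ; the rational canonical form exists over any field.

R = [[0, 0, -12], [1, 0, 2], [0, 1, 2]]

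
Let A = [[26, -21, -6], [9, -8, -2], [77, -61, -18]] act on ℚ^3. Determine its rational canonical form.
R = [[0, 0, 2], [1, 0, 3], [0, 1, 0]]

The invariant factors of A (the non-unit diagonal entries of the Smith normal form of xI - A over ℚ[x]) are (x - 2)(x + 1)^2, each dividing the next. The characteristic polynomial is their product, (x - 2)(x + 1)^2.

The rational canonical form is the block-diagonal matrix of companion matrices C(f_i):
R = [[0, 0, 2], [1, 0, 3], [0, 1, 0]].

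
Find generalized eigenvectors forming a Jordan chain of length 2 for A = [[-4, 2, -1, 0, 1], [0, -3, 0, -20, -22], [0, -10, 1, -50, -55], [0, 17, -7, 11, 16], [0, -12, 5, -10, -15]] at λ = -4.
v_1 = [[0, 0, 0, -1, 1]]^T, v_2 = [[1, -2, -5, 1, -1]]^T

We seek v_1 ∈ ker((A + 4I)^2) \ ker(A + 4I), then set v_{i+1} = (A + 4I) v_i.

One such chain is v_1 = [[0, 0, 0, -1, 1]]^T, v_2 = [[1, -2, -5, 1, -1]]^T. Check: (A + 4I) v_2 = [[0, 0, 0, 0, 0]]^T = 0.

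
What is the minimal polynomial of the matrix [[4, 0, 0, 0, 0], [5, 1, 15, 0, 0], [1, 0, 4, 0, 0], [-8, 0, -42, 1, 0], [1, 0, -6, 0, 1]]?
The characteristic polynomial factors as (x - 4)^2(x - 1)^3. The minimal polynomial is ∏(x - λ)^{k_λ} where k_λ is the size of the largest Jordan block at λ.

For λ = 1: rank(A - I) = 2, and the largest Jordan block has size 1 (the smallest k with rank((A - I)^k) = rank((A - I)^(k+1))).
For λ = 4: rank(A - 4I) = 4, and the largest Jordan block has size 2 (the smallest k with rank((A - 4I)^k) = rank((A - 4I)^(k+1))).

So m_A(x) = (x - 4)^2(x - 1).

m_A(x) = (x - 4)^2(x - 1)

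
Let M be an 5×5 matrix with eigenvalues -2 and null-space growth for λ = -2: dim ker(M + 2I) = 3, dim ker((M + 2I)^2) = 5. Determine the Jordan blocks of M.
λ = -2: successive nullity increments [3, 2] count blocks of size ≥ k; block sizes are [2, 2, 1].

Jordan blocks: (-2, 2), (-2, 2), (-2, 1)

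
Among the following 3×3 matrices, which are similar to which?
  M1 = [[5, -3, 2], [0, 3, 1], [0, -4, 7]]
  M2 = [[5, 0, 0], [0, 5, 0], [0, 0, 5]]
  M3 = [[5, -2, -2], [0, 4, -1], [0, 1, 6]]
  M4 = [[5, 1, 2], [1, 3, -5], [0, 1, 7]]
Characteristic polynomials: χ_{M1} = (x - 5)^3, χ_{M2} = (x - 5)^3, χ_{M3} = (x - 5)^3, χ_{M4} = (x - 5)^3.

{M1, M4}: invariant factors (x - 5)^3.

{M2}: invariant factors x - 5, x - 5, x - 5.

{M3}: invariant factors x - 5, (x - 5)^2.

Matrices are similar if and only if their invariant-factor lists agree; the partition into similarity classes is {M1, M4}, {M2}, {M3}.

3 classes: {M1, M4}, {M2}, {M3}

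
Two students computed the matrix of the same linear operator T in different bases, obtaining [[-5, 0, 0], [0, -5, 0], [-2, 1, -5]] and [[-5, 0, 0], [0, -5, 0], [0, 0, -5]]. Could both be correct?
Both have characteristic polynomial (x + 5)^3, but the minimal polynomial of A is (x + 5)^2 while the minimal polynomial of B is x + 5. The minimal polynomial is a similarity invariant, so A and B are not similar.

No.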